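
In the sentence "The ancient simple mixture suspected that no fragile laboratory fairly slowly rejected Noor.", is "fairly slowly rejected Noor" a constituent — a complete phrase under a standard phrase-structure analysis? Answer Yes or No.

"fairly slowly rejected Noor" is exactly the verb phrase [VP fairly slowly rejected Noor], a complete constituent.

Yes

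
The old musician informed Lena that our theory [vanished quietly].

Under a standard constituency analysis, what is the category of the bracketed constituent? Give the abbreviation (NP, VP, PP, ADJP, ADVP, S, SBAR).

"vanished" is the head of the bracketed span, so the span is a verb phrase: VP.

VP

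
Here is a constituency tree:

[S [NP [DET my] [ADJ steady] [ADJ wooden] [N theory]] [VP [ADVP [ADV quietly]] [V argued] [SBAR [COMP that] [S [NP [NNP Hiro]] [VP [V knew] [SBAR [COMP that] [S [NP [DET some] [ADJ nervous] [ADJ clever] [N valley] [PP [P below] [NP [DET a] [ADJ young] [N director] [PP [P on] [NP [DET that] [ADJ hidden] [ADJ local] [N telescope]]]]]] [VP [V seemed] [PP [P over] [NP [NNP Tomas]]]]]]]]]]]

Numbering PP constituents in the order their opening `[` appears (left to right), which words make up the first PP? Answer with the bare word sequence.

below a young director on that hidden local telescope

The PP opening brackets appear, in order, over: "below a young director on that hidden local telescope"; "on that hidden local telescope"; "over Tomas". The first one spans "below a young director on that hidden local telescope".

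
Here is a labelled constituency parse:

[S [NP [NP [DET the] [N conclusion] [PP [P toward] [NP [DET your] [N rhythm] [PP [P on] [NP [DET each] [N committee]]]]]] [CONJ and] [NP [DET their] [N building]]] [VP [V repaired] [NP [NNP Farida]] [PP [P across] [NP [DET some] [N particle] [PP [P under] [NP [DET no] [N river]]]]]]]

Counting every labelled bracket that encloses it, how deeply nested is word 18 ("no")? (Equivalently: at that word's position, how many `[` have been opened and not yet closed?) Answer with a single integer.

The word sits inside DET, which is inside NP, inside PP, inside NP, inside PP, inside VP, inside S — 7 brackets in all.

7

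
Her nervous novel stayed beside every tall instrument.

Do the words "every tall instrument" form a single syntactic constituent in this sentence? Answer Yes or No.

Yes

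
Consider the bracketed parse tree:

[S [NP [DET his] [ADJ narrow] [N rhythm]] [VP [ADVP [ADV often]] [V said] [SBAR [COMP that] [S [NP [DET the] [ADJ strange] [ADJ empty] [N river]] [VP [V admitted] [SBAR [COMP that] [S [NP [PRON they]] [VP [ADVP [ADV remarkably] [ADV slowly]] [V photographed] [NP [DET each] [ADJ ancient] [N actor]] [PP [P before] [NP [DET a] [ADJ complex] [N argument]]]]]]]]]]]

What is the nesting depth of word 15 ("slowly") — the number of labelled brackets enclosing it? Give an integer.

10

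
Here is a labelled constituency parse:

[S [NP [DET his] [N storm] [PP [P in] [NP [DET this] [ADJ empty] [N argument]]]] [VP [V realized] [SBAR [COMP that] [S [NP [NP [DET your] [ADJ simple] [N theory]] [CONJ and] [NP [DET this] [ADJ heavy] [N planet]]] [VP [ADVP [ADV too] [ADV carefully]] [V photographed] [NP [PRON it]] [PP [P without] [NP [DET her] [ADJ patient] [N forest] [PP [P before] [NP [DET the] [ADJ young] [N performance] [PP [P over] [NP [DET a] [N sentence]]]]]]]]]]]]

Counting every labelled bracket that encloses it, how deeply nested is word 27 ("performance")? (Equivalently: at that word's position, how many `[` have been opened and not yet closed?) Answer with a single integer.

10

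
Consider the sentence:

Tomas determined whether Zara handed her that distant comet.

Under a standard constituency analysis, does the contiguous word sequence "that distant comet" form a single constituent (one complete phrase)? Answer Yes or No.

Yes

The sequence corresponds to a single NP node — the noun phrase "that distant comet".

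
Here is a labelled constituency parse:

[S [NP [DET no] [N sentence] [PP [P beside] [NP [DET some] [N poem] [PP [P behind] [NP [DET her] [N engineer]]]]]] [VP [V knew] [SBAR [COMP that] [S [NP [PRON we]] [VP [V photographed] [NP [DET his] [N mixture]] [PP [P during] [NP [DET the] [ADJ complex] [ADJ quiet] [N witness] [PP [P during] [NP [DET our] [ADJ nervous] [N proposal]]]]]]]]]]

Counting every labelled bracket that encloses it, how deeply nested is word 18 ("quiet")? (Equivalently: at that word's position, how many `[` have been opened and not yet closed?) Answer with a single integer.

The word sits inside ADJ, which is inside NP, inside PP, inside VP, inside S, inside SBAR, inside VP, inside S — 8 brackets in all.

8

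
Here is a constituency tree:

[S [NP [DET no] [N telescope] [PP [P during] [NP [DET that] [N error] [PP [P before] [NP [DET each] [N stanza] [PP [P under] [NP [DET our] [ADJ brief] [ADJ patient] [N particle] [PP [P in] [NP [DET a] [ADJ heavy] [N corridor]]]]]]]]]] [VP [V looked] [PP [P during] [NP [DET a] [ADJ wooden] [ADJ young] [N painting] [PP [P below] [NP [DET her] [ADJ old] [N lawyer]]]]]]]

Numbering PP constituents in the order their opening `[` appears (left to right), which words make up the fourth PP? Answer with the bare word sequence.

in a heavy corridor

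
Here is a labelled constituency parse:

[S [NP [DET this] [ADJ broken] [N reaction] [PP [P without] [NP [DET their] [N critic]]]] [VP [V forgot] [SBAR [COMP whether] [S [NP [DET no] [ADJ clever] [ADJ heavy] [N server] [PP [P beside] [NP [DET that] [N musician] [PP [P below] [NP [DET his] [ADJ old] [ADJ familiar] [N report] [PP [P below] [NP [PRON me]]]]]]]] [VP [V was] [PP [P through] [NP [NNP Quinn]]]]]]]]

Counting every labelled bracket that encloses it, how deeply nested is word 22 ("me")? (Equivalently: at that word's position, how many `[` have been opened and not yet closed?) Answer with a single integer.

Counting open brackets not yet closed at "me": [S [VP [SBAR [S [NP [PP [NP [PP [NP [PP [NP [PRON = 12.

12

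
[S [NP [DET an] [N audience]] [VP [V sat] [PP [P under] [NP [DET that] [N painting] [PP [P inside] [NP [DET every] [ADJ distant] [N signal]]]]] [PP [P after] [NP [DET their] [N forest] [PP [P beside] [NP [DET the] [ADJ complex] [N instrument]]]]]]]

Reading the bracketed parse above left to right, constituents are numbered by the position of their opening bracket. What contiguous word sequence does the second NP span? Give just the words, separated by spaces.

that painting inside every distant signal

Opening `[NP` markers occur at word positions 1, 5, 8, 12, 15; the second of these opens the constituent [NP that painting inside every distant signal].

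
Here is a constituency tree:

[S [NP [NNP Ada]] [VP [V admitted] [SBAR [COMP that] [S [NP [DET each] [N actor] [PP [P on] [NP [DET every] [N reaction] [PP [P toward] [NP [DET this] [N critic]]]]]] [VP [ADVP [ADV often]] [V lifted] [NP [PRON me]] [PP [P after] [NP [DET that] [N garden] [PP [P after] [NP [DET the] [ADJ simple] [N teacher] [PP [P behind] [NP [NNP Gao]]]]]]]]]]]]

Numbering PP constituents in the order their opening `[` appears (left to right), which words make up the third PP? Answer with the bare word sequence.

after that garden after the simple teacher behind Gao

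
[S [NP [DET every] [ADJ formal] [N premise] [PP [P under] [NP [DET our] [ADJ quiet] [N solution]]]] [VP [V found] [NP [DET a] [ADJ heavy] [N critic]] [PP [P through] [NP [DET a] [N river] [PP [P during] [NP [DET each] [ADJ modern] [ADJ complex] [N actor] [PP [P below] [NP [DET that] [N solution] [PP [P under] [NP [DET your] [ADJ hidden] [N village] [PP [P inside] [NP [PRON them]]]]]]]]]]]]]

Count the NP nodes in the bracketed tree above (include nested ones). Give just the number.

Listing each NP by its span: [NP every formal premise under our quiet solution]; [NP our quiet solution]; [NP a heavy critic]; [NP a river during each modern complex actor below that solution under your hidden village inside them]; [NP each modern complex actor below that solution under your hidden village inside them]; [NP that solution under your hidden village inside them] … — that makes 8.

8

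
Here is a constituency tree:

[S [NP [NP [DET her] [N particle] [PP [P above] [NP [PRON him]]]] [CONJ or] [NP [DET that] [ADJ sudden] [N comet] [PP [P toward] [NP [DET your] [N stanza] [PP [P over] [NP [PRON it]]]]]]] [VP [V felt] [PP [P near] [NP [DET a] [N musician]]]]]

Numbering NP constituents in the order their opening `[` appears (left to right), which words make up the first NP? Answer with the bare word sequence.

her particle above him or that sudden comet toward your stanza over it

The NP opening brackets appear, in order, over: "her particle above him or that sudden comet toward your stanza over it"; "her particle above him"; "him"; "that sudden comet toward your stanza over it"; "your stanza over it"; "it"; "a musician". The first one spans "her particle above him or that sudden comet toward your stanza over it".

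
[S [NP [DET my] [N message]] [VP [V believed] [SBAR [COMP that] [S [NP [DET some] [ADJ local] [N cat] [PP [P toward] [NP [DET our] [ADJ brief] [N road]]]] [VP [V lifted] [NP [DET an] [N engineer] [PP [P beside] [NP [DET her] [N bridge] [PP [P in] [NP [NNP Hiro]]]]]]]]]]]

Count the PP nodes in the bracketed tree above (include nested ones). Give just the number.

3

Listing each PP by its span: [PP toward our brief road]; [PP beside her bridge in Hiro]; [PP in Hiro] — that makes 3.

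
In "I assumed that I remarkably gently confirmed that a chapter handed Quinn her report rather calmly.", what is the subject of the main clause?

In the main clause the verb is "assumed"; the NP preceding it, "I", is the subject.

I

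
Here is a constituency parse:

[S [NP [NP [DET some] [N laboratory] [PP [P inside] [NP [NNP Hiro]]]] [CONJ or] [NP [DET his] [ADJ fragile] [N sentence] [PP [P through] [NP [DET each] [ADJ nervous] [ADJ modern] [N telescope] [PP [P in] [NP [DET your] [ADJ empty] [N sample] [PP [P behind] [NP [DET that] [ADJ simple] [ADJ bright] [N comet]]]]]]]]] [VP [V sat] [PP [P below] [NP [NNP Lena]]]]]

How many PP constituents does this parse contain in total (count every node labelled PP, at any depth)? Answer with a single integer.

5

Scanning left to right, an opening `[PP` appears at word positions 3, 9, 14, 18, 24 — 5 in total.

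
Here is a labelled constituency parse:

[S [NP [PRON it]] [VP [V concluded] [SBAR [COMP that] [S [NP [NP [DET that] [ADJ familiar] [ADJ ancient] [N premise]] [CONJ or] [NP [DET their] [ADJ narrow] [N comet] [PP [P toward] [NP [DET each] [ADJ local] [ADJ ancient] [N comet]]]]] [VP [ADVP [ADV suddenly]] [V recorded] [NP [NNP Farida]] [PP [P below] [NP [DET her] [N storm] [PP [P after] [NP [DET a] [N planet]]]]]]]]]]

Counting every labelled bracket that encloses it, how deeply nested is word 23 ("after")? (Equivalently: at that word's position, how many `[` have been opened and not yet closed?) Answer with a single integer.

Path from the root down to the word: S → VP → SBAR → S → VP → PP → NP → PP → P. That is 9 enclosing brackets.

9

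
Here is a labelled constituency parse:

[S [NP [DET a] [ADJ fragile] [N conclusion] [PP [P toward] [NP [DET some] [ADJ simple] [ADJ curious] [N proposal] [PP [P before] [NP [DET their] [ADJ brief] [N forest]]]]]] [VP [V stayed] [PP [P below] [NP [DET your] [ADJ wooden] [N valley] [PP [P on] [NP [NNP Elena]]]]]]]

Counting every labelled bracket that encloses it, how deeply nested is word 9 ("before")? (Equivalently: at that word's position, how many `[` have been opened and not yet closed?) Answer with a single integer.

The word sits inside P, which is inside PP, inside NP, inside PP, inside NP, inside S — 6 brackets in all.

6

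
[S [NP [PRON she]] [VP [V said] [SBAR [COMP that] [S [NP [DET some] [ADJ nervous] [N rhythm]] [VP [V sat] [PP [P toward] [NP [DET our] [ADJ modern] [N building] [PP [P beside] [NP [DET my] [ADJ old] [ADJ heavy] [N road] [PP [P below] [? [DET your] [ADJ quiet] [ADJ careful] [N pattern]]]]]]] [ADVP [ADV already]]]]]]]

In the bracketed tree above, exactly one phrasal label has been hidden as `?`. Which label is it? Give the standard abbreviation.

NP

A constituent whose immediate children are DET 'your', ADJ 'quiet', ADJ 'careful', N 'pattern' is a noun phrase: NP.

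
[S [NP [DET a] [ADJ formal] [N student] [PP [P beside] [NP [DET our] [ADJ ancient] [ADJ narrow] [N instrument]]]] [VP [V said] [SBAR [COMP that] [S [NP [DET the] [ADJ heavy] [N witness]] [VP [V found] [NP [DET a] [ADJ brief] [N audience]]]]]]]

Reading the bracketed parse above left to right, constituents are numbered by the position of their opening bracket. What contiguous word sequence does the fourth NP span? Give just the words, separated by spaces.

a brief audience

In left-to-right order the NP constituents are "a formal student beside our ancient narrow instrument"; "our ancient narrow instrument"; "the heavy witness"; "a brief audience". Number 4 is "a brief audience".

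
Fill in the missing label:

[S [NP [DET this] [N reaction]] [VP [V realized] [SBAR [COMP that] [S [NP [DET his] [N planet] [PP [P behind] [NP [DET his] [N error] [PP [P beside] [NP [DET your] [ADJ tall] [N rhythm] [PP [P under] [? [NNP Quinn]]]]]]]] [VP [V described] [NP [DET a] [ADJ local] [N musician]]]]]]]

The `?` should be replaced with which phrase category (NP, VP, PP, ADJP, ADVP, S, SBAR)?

NP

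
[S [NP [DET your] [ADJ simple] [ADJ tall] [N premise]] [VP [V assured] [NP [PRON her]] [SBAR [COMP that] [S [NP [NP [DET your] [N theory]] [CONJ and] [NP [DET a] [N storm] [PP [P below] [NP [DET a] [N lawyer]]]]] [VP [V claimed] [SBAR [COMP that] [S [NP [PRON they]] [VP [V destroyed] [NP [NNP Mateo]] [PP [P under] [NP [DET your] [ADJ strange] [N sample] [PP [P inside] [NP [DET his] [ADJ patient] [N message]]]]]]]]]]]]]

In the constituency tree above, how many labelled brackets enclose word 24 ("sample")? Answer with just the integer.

11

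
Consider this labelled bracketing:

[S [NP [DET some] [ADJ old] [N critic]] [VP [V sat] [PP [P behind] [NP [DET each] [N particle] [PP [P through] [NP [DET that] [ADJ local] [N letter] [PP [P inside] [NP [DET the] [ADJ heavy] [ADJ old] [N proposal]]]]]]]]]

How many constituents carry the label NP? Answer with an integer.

Listing each NP by its span: [NP some old critic]; [NP each particle through that local letter inside the heavy old proposal]; [NP that local letter inside the heavy old proposal]; [NP the heavy old proposal] — that makes 4.

4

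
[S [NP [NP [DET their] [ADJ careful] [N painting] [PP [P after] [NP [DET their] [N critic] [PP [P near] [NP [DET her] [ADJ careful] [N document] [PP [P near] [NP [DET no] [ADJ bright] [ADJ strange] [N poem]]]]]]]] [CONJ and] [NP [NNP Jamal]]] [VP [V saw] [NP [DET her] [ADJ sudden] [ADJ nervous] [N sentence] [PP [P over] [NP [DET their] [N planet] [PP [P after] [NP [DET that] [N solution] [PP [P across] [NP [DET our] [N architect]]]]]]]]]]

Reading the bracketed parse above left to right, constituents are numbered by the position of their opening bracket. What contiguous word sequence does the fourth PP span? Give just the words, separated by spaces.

The PP opening brackets appear, in order, over: "after their critic near her careful document near no bright strange poem"; "near her careful document near no bright strange poem"; "near no bright strange poem"; "over their planet after that solution across our architect"; "after that solution across our architect"; "across our architect". The fourth one spans "over their planet after that solution across our architect".

over their planet after that solution across our architect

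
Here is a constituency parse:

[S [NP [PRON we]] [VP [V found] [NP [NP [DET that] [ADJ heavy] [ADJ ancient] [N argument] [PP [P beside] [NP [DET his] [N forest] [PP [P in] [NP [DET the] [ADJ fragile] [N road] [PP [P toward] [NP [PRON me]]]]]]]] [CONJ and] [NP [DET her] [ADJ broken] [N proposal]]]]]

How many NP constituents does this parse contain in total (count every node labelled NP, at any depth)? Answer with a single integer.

The NP constituents are: [NP we]; [NP that heavy ancient argument beside his forest in the fragile road toward me and her broken proposal]; [NP that heavy ancient argument beside his forest in the fragile road toward me]; [NP his forest in the fragile road toward me]; [NP the fragile road toward me]; [NP me] …. Total: 7.

7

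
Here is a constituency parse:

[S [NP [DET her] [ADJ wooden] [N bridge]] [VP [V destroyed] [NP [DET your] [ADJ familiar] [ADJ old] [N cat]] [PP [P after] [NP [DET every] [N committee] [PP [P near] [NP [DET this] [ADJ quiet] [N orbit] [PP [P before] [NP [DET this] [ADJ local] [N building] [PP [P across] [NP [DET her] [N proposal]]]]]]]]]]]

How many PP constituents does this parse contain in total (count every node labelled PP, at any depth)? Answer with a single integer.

4

Listing each PP by its span: [PP after every committee near this quiet orbit before this local building across her proposal]; [PP near this quiet orbit before this local building across her proposal]; [PP before this local building across her proposal]; [PP across her proposal] — that makes 4.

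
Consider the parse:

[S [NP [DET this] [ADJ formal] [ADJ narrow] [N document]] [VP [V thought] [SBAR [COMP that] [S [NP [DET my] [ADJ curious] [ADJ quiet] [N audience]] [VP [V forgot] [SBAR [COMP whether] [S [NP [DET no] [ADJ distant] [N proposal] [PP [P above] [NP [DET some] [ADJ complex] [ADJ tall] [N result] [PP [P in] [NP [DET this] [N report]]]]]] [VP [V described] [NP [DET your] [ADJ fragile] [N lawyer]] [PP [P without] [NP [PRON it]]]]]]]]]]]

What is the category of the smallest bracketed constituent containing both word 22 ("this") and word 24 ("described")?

S

Both words fall inside [S no distant proposal above some complex tall result in this report described your fragile lawyer without it] (words 13–29), and no smaller constituent contains them both. Label: S.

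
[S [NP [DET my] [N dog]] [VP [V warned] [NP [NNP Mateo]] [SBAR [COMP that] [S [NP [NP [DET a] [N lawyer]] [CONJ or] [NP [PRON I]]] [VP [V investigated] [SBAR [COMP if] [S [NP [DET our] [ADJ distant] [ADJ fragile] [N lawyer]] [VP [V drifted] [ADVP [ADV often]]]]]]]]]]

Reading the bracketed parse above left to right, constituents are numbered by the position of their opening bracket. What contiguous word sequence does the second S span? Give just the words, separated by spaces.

Opening `[S` markers occur at word positions 1, 6, 12; the second of these opens the constituent [S a lawyer or I investigated if our distant fragile lawyer drifted often].

a lawyer or I investigated if our distant fragile lawyer drifted often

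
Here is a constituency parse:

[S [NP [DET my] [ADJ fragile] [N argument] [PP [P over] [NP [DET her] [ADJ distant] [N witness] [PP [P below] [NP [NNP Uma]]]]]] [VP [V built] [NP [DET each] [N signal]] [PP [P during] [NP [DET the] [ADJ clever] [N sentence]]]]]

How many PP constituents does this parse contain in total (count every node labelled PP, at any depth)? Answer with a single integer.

3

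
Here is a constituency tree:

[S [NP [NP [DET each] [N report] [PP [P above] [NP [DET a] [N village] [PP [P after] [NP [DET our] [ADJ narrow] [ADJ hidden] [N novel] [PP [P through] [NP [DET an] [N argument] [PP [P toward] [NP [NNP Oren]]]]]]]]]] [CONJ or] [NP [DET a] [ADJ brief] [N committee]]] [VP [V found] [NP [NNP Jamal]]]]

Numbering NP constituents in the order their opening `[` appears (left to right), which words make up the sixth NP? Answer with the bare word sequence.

Oren

In left-to-right order the NP constituents are "each report above a village after our narrow hidden novel through an argument toward Oren or a brief committee"; "each report above a village after our narrow hidden novel through an argument toward Oren"; "a village after our narrow hidden novel through an argument toward Oren"; "our narrow hidden novel through an argument toward Oren"; "an argument toward Oren"; "Oren"; "a brief committee"; "Jamal". Number 6 is "Oren".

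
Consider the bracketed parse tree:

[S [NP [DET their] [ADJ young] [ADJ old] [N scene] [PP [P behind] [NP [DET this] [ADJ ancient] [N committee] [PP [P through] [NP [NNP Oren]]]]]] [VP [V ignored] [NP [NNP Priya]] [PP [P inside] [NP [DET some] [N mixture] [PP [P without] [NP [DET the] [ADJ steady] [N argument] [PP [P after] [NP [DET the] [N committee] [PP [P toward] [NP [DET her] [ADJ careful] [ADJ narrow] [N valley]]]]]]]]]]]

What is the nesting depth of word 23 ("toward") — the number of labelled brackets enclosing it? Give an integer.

Path from the root down to the word: S → VP → PP → NP → PP → NP → PP → NP → PP → P. That is 10 enclosing brackets.

10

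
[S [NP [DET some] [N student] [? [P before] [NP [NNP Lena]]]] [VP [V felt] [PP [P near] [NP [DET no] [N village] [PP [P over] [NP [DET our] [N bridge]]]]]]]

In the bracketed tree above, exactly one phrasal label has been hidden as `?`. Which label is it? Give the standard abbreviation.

PP

Looking at what the `?` directly dominates — P 'before', NP — this is a prepositional phrase (PP).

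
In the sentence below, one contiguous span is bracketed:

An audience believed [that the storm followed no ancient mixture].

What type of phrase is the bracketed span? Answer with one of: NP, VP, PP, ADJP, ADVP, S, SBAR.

SBAR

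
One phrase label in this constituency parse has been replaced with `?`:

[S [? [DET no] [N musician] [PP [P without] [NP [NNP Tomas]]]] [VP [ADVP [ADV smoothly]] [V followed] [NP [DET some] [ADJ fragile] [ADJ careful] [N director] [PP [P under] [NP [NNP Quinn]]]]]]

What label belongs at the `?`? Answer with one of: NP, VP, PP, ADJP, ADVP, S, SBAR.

NP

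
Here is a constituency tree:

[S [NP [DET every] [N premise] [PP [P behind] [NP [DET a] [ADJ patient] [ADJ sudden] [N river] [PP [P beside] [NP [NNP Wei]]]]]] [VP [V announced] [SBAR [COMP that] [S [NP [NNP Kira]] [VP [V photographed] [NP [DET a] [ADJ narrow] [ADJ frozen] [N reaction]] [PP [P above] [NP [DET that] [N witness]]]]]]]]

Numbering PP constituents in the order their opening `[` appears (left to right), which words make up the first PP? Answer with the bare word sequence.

behind a patient sudden river beside Wei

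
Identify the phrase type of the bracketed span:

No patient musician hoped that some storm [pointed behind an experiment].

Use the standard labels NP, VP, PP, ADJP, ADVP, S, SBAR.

VP

The bracketed span "pointed behind an experiment" is headed by "pointed", making it a verb phrase (VP).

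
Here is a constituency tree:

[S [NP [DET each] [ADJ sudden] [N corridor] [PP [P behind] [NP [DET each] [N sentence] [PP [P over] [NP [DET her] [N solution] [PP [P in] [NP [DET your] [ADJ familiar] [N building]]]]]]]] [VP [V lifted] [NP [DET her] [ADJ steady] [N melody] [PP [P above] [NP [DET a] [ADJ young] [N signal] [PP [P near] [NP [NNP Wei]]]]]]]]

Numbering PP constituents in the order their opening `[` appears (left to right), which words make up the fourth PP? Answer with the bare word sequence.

Opening `[PP` markers occur at word positions 4, 7, 10, 18, 22; the fourth of these opens the constituent [PP above a young signal near Wei].

above a young signal near Wei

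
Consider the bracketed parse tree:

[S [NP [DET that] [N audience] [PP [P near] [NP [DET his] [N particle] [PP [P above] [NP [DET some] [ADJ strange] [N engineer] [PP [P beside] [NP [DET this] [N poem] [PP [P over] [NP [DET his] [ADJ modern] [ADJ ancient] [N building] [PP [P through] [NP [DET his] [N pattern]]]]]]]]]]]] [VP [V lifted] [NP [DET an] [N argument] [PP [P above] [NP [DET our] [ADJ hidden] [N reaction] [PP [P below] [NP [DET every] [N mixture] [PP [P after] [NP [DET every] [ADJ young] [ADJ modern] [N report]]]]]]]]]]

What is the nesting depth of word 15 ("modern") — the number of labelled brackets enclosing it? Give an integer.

11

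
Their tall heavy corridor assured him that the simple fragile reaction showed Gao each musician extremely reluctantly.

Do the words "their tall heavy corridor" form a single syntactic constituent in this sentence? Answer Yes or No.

Yes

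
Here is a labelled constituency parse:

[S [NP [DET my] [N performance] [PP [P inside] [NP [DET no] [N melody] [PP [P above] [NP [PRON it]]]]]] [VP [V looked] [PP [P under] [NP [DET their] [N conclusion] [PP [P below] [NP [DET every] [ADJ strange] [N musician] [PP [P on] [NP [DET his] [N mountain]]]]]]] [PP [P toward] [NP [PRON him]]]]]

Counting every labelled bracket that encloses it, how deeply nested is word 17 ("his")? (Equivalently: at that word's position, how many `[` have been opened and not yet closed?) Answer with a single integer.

9

The word sits inside DET, which is inside NP, inside PP, inside NP, inside PP, inside NP, inside PP, inside VP, inside S — 9 brackets in all.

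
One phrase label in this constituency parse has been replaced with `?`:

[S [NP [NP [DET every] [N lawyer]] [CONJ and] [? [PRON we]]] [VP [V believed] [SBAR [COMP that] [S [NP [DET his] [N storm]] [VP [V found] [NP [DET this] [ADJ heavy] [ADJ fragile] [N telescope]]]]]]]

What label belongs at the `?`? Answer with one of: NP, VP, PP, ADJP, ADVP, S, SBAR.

NP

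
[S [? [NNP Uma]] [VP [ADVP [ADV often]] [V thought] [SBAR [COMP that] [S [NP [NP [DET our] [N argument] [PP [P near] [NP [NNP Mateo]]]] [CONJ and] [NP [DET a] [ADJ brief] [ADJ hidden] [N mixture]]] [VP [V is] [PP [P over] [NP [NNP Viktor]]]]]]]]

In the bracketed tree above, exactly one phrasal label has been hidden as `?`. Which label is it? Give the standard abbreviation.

NP

Looking at what the `?` directly dominates — NNP 'Uma' — this is a noun phrase (NP).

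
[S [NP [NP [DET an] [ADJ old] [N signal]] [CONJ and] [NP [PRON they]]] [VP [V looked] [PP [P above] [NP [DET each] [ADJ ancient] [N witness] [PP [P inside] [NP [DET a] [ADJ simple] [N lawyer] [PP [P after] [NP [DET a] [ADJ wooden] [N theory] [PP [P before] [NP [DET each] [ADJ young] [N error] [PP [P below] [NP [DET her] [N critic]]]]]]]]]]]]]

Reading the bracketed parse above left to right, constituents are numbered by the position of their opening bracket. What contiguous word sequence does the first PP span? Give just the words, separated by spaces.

The PP opening brackets appear, in order, over: "above each ancient witness inside a simple lawyer after a wooden theory before each young error below her critic"; "inside a simple lawyer after a wooden theory before each young error below her critic"; "after a wooden theory before each young error below her critic"; "before each young error below her critic"; "below her critic". The first one spans "above each ancient witness inside a simple lawyer after a wooden theory before each young error below her critic".

above each ancient witness inside a simple lawyer after a wooden theory before each young error below her critic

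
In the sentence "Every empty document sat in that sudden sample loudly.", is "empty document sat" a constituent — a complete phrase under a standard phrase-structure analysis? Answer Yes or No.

The sequence begins inside the noun phrase "every empty document" and ends inside the verb phrase "sat in that sudden sample loudly"; it crosses a phrase boundary, so no single node in the tree spans exactly those words.

No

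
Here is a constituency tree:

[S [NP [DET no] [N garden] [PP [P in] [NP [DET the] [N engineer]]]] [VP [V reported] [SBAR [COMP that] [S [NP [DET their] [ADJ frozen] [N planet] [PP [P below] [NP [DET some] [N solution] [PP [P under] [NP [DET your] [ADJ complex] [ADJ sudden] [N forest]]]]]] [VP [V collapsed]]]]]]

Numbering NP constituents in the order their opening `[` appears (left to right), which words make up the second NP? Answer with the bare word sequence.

Opening `[NP` markers occur at word positions 1, 4, 8, 12, 15; the second of these opens the constituent [NP the engineer].

the engineer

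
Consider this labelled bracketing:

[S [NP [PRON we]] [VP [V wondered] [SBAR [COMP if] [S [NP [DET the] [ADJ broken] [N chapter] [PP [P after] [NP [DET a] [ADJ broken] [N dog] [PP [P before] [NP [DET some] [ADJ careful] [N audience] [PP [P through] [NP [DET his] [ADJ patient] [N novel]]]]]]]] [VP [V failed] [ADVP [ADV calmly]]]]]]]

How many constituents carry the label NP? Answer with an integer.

5

The NP constituents are: [NP we]; [NP the broken chapter after a broken dog before some careful audience through his patient novel]; [NP a broken dog before some careful audience through his patient novel]; [NP some careful audience through his patient novel]; [NP his patient novel]. Total: 5.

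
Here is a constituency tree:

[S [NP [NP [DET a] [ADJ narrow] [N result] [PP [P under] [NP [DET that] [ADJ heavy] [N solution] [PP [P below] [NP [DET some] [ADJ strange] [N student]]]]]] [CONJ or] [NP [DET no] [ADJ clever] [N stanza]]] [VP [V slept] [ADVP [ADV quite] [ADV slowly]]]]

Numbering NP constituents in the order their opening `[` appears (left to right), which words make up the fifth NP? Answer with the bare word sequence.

no clever stanza

Opening `[NP` markers occur at word positions 1, 1, 5, 9, 13; the fifth of these opens the constituent [NP no clever stanza].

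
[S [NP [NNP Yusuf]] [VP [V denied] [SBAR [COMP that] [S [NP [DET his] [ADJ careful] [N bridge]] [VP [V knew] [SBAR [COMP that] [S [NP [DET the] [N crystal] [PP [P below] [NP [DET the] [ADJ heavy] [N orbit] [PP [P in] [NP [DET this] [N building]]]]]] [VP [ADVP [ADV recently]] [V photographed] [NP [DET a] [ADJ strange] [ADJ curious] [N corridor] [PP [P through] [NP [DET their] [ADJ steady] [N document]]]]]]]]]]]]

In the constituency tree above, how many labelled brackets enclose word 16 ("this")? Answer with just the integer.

The word sits inside DET, which is inside NP, inside PP, inside NP, inside PP, inside NP, inside S, inside SBAR, inside VP, inside S, inside SBAR, inside VP, inside S — 13 brackets in all.

13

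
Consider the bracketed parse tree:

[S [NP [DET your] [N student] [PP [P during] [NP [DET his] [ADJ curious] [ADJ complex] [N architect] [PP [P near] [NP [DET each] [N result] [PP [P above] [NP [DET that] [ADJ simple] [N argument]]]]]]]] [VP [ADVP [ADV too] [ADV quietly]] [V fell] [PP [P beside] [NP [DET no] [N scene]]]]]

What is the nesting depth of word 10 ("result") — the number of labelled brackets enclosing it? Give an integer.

Path from the root down to the word: S → NP → PP → NP → PP → NP → N. That is 7 enclosing brackets.

7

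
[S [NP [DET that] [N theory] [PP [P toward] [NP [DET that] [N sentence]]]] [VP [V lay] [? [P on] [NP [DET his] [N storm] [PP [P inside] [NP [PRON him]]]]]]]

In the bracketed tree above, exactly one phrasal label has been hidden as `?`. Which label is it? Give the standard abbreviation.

Looking at what the `?` directly dominates — P 'on', NP — this is a prepositional phrase (PP).

PP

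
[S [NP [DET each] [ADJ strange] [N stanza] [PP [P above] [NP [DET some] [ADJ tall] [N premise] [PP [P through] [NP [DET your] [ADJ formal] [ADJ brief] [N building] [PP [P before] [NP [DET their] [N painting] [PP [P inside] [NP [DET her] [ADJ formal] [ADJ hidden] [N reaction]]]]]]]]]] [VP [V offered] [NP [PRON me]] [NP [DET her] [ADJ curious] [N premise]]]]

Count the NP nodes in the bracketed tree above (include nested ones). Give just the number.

The NP constituents are: [NP each strange stanza above some tall premise through your formal brief building before their painting inside her formal hidden reaction]; [NP some tall premise through your formal brief building before their painting inside her formal hidden reaction]; [NP your formal brief building before their painting inside her formal hidden reaction]; [NP their painting inside her formal hidden reaction]; [NP her formal hidden reaction]; [NP me] …. Total: 7.

7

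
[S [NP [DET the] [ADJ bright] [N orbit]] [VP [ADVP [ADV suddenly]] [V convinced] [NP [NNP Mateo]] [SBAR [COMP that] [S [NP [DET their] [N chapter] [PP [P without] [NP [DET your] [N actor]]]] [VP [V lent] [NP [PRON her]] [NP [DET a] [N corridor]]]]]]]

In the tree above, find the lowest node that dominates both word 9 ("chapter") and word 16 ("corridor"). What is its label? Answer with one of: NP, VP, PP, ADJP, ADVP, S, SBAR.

S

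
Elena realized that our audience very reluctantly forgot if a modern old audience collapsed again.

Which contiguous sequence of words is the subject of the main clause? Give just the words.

Elena

The subject of the main clause is the NP immediately before the verb "realized": "Elena".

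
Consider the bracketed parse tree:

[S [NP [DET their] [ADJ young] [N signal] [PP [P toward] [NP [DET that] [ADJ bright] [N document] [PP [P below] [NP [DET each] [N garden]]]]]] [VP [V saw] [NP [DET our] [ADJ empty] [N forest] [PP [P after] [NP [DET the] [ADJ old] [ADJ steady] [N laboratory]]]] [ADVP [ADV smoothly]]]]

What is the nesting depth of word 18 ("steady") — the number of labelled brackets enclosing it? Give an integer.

6

Path from the root down to the word: S → VP → NP → PP → NP → ADJ. That is 6 enclosing brackets.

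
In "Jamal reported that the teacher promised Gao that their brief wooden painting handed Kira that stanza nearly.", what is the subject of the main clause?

"Jamal" is the NP that combines with the VP headed by "reported" to form the main clause — the subject.

Jamal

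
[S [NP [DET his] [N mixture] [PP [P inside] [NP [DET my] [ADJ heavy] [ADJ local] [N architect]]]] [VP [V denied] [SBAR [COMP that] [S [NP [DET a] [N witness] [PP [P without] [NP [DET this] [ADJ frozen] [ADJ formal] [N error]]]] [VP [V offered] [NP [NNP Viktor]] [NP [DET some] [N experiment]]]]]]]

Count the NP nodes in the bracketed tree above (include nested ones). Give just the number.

6

The NP constituents are: [NP his mixture inside my heavy local architect]; [NP my heavy local architect]; [NP a witness without this frozen formal error]; [NP this frozen formal error]; [NP Viktor]; [NP some experiment]. Total: 6.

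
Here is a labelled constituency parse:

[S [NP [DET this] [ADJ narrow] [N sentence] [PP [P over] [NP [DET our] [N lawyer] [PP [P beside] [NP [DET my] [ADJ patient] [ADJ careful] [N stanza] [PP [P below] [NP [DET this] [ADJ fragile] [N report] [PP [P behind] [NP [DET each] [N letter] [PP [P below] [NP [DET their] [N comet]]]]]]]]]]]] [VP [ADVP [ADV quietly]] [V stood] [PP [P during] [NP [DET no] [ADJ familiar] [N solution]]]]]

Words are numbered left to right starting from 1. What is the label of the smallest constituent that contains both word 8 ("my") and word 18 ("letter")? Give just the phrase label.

Word 8 lies under S → NP → PP → NP → PP → NP → DET; word 18 lies under S → NP → PP → NP → PP → NP → PP → NP → PP → NP → N. The lowest shared node is the NP.

NP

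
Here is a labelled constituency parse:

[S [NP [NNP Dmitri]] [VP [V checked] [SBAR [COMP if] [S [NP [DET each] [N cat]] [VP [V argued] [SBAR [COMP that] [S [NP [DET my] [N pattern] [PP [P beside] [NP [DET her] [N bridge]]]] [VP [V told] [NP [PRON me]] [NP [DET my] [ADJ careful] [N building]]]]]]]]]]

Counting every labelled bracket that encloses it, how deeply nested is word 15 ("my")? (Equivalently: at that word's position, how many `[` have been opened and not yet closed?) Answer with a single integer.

10

Path from the root down to the word: S → VP → SBAR → S → VP → SBAR → S → VP → NP → DET. That is 10 enclosing brackets.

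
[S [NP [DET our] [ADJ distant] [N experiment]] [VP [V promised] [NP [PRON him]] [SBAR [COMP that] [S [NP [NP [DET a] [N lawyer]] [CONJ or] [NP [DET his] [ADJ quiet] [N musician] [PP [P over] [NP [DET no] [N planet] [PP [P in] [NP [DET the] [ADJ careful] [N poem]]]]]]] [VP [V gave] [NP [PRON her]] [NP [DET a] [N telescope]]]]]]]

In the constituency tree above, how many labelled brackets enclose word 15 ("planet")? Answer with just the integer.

9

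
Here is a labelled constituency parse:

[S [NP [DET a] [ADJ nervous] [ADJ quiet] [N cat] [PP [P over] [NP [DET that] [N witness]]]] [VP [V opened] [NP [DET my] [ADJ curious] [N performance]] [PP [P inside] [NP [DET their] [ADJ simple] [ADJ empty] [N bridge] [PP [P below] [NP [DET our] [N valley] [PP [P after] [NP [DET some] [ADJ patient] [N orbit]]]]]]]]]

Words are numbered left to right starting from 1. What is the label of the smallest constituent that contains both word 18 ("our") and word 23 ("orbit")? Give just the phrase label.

Both words fall inside [NP our valley after some patient orbit] (words 18–23), and no smaller constituent contains them both. Label: NP.

NP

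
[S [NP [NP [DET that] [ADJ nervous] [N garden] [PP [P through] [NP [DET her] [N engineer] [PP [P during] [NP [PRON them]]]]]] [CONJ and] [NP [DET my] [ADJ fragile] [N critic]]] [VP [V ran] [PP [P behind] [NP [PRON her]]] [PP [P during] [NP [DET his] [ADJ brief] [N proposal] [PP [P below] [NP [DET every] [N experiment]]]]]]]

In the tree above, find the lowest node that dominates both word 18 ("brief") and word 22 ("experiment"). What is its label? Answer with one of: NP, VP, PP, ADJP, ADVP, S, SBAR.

NP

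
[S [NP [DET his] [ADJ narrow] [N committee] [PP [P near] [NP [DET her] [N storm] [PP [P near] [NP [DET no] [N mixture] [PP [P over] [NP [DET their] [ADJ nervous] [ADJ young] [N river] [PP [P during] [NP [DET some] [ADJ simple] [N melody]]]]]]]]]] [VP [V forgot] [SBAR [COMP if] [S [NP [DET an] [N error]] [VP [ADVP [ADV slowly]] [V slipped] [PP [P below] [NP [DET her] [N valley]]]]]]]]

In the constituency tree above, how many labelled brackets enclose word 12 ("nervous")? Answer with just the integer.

9

Path from the root down to the word: S → NP → PP → NP → PP → NP → PP → NP → ADJ. That is 9 enclosing brackets.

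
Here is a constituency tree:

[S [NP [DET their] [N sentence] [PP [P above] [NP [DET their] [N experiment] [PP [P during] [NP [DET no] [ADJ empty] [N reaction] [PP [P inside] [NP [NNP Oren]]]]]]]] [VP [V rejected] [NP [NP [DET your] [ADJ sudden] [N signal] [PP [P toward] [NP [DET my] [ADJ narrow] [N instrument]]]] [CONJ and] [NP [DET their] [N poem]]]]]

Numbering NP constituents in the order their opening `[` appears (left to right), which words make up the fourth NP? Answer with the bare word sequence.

In left-to-right order the NP constituents are "their sentence above their experiment during no empty reaction inside Oren"; "their experiment during no empty reaction inside Oren"; "no empty reaction inside Oren"; "Oren"; "your sudden signal toward my narrow instrument and their poem"; "your sudden signal toward my narrow instrument"; "my narrow instrument"; "their poem". Number 4 is "Oren".

Oren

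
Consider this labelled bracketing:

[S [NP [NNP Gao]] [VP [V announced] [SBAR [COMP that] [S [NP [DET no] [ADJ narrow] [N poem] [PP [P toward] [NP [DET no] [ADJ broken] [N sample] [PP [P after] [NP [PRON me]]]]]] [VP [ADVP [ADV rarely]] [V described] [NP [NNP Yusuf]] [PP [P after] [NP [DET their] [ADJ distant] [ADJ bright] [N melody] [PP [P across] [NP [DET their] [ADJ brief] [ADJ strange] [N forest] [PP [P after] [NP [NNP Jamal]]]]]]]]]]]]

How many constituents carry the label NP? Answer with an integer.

8

The NP constituents are: [NP Gao]; [NP no narrow poem toward no broken sample after me]; [NP no broken sample after me]; [NP me]; [NP Yusuf]; [NP their distant bright melody across their brief strange forest after Jamal] …. Total: 8.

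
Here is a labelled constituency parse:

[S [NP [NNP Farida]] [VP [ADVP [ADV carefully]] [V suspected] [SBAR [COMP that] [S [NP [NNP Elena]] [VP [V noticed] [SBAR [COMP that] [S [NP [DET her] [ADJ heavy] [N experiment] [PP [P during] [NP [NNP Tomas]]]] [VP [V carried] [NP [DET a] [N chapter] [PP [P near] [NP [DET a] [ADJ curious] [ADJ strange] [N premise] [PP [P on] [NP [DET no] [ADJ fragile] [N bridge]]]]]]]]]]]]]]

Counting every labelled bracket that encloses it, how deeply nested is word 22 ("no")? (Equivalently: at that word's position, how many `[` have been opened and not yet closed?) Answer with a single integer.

14

Counting open brackets not yet closed at "no": [S [VP [SBAR [S [VP [SBAR [S [VP [NP [PP [NP [PP [NP [DET = 14.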